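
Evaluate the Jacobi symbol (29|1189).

0

Reciprocity: 29 ≡ 1 and 1189 ≡ 1 (mod 4), so (29/1189) = +(1189/29).
Reduce top mod 29: now compute (0/29).
Top reduces to 0: gcd > 1, so the symbol is 0.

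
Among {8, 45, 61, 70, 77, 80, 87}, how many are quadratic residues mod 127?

4

(8/127) = +1 → QR.
(45/127) = -1 → non-residue.
(61/127) = +1 → QR.
(70/127) = +1 → QR.
(77/127) = -1 → non-residue.
(80/127) = -1 → non-residue.
(87/127) = +1 → QR.
Total quadratic residues among the 7: 4.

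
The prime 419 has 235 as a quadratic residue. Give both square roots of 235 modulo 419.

167, 252

Since 419 ≡ 3 (mod 4), a square root of 235 is 235^((419+1)/4) = 235^105 mod 419.
Repeated squaring: 235^2≡336, 235^4≡185, 235^8≡286, 235^16≡91, 235^32≡320, 235^64≡164 (mod 419).
235^105 = 235^(64+32+8+1) ≡ 252 (mod 419).
Check: 252² = 63504 ≡ 235 (mod 419). The two roots are 167 and 252.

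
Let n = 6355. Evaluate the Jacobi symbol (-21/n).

First reduce: -21 ≡ 6334 (mod 6355).
Pull out 2: since 6355 ≡ 3 (mod 8), (2/6355) = -1.
Reciprocity: 3167 ≡ 3 and 6355 ≡ 3 (mod 4), so (3167/6355) = −(6355/3167).
Reduce top mod 3167: now compute (21/3167).
Reciprocity: 21 ≡ 1 and 3167 ≡ 3 (mod 4), so (21/3167) = +(3167/21).
Reduce top mod 21: now compute (17/21).
Reciprocity: 17 ≡ 1 and 21 ≡ 1 (mod 4), so (17/21) = +(21/17).
Reduce top mod 17: now compute (4/17).
Pull out 2^2: since 17 ≡ 1 (mod 8), (2/17) = +1, so (2/17)^2 = +1.
Reached (1/17) = 1. Collecting the sign flips along the way, the symbol is +1.

1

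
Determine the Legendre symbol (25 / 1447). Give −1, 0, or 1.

1

Reciprocity: 25 ≡ 1 and 1447 ≡ 3 (mod 4), so (25/1447) = +(1447/25).
Reduce top mod 25: now compute (22/25).
Pull out 2: since 25 ≡ 1 (mod 8), (2/25) = +1.
Reciprocity: 11 ≡ 3 and 25 ≡ 1 (mod 4), so (11/25) = +(25/11).
Reduce top mod 11: now compute (3/11).
Reciprocity: 3 ≡ 3 and 11 ≡ 3 (mod 4), so (3/11) = −(11/3).
Reduce top mod 3: now compute (2/3).
Pull out 2: since 3 ≡ 3 (mod 8), (2/3) = -1.
Reached (1/3) = 1. Collecting the sign flips along the way, the symbol is +1.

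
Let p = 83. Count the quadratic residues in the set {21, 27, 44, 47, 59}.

4

(21/83) = +1 → QR.
(27/83) = +1 → QR.
(44/83) = +1 → QR.
(47/83) = -1 → non-residue.
(59/83) = +1 → QR.
Total quadratic residues among the 5: 4.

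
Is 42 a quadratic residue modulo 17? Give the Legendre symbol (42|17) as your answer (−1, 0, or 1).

Euler's criterion: (42/17) ≡ 8^8 (mod 17).
8^2 ≡ 13 (mod 17)
8^4 ≡ 16 (mod 17)
8^8 ≡ 1 (mod 17)
8^8 = 8^(8) ≡ 1 (mod 17).
Result is 1, so (42/17) = 1.

1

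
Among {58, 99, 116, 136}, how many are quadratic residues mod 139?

3

(58/139) = -1 → non-residue.
(99/139) = +1 → QR.
(116/139) = +1 → QR.
(136/139) = +1 → QR.
Total quadratic residues among the 4: 3.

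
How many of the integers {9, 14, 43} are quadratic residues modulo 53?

2

(9/53) = +1 → QR.
(14/53) = -1 → non-residue.
(43/53) = +1 → QR.
Total quadratic residues among the 3: 2.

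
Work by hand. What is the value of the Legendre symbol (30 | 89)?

Euler's criterion: (30/89) ≡ 30^44 (mod 89).
30^2 ≡ 10 (mod 89)
30^4 ≡ 11 (mod 89)
30^8 ≡ 32 (mod 89)
30^16 ≡ 45 (mod 89)
30^32 ≡ 67 (mod 89)
30^44 = 30^(32+8+4) ≡ 88 (mod 89).
Result is 88 ≡ −1, so (30/89) = −1.

-1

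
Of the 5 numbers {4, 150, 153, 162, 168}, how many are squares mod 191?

4

(4/191) = +1 → QR.
(150/191) = +1 → QR.
(153/191) = +1 → QR.
(162/191) = +1 → QR.
(168/191) = -1 → non-residue.
Total quadratic residues among the 5: 4.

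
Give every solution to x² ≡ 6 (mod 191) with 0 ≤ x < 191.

31, 160

Since 191 ≡ 3 (mod 4), a square root of 6 is 6^((191+1)/4) = 6^48 mod 191.
Repeated squaring: 6^2≡36, 6^4≡150, 6^8≡153, 6^16≡107, 6^32≡180 (mod 191).
6^48 = 6^(32+16) ≡ 160 (mod 191).
Check: 160² = 25600 ≡ 6 (mod 191). The two roots are 31 and 160.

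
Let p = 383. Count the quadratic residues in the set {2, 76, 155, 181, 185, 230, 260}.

(2/383) = +1 → QR.
(76/383) = +1 → QR.
(155/383) = -1 → non-residue.
(181/383) = -1 → non-residue.
(185/383) = +1 → QR.
(230/383) = -1 → non-residue.
(260/383) = +1 → QR.
Total quadratic residues among the 7: 4.

4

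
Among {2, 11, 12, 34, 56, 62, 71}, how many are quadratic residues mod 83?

(2/83) = -1 → non-residue.
(11/83) = +1 → QR.
(12/83) = +1 → QR.
(34/83) = -1 → non-residue.
(56/83) = -1 → non-residue.
(62/83) = -1 → non-residue.
(71/83) = -1 → non-residue.
Total quadratic residues among the 7: 2.

2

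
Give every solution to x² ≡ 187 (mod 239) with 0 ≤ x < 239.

67, 172

Since 239 ≡ 3 (mod 4), a square root of 187 is 187^((239+1)/4) = 187^60 mod 239.
Repeated squaring: 187^2≡75, 187^4≡128, 187^8≡132, 187^16≡216, 187^32≡51 (mod 239).
187^60 = 187^(32+16+8+4) ≡ 67 (mod 239).
Check: 67² = 4489 ≡ 187 (mod 239). The two roots are 67 and 172.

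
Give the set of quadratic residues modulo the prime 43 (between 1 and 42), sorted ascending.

1,4,6,9,10,11,13,14,15,16,17,21,23,24,25,31,35,36,38,40,41

Square k = 1,…,21 (k and 43−k give the same square):
1²=1, 2²=4, 3²=9, 4²=16, 5²=25, 6²=36, 7²≡6, 8²≡21, 9²≡38, 10²≡14, 11²≡35, 12²≡15, 13²≡40, 14²≡24, 15²≡10, 16²≡41, 17²≡31, 18²≡23, 19²≡17, 20²≡13, 21²≡11 (mod 43).
So the quadratic residues mod 43 are {1, 4, 6, 9, 10, 11, 13, 14, 15, 16, 17, 21, 23, 24, 25, 31, 35, 36, 38, 40, 41}.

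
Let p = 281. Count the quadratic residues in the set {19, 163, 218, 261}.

(19/281) = -1 → non-residue.
(163/281) = +1 → QR.
(218/281) = +1 → QR.
(261/281) = +1 → QR.
Total quadratic residues among the 4: 3.

3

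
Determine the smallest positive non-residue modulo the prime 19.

2

(2/19) = −1, so 2 is the smallest positive non-residue mod 19.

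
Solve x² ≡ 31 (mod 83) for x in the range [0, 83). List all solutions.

23, 60

Since 83 ≡ 3 (mod 4), a square root of 31 is 31^((83+1)/4) = 31^21 mod 83.
Repeated squaring: 31^2≡48, 31^4≡63, 31^8≡68, 31^16≡59 (mod 83).
31^21 = 31^(16+4+1) ≡ 23 (mod 83).
Check: 23² = 529 ≡ 31 (mod 83). The two roots are 23 and 60.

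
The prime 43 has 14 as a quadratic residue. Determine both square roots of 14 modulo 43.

10, 33

Since 43 ≡ 3 (mod 4), a square root of 14 is 14^((43+1)/4) = 14^11 mod 43.
Repeated squaring: 14^2≡24, 14^4≡17, 14^8≡31 (mod 43).
14^11 = 14^(8+2+1) ≡ 10 (mod 43).
Check: 10² = 100 ≡ 14 (mod 43). The two roots are 10 and 33.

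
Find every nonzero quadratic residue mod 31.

1 2 4 5 7 8 9 10 14 16 18 19 20 25 28

Square k = 1,…,15 (k and 31−k give the same square):
1²=1, 2²=4, 3²=9, 4²=16, 5²=25, 6²≡5, 7²≡18, 8²≡2, 9²≡19, 10²≡7, 11²≡28, 12²≡20, 13²≡14, 14²≡10, 15²≡8 (mod 31).
So the quadratic residues mod 31 are {1, 2, 4, 5, 7, 8, 9, 10, 14, 16, 18, 19, 20, 25, 28}.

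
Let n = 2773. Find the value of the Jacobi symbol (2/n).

-1

Pull out 2: since 2773 ≡ 5 (mod 8), (2/2773) = -1.
Reached (1/2773) = 1. Collecting the sign flips along the way, the symbol is -1.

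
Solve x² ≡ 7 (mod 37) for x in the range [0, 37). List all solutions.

37 ≡ 1 (mod 4), so we find a root by search.
Trying successive values, 9² = 81 ≡ 7 (mod 37). The other root is 37 − 9 = 28.

9, 28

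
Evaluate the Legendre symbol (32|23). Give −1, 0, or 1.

Euler's criterion: (32/23) ≡ 9^11 (mod 23).
9^2 ≡ 12 (mod 23)
9^4 ≡ 6 (mod 23)
9^8 ≡ 13 (mod 23)
9^11 = 9^(8+2+1) ≡ 1 (mod 23).
Result is 1, so (32/23) = 1.

1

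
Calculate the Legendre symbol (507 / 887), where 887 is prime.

1

Reciprocity: 507 ≡ 3 and 887 ≡ 3 (mod 4), so (507/887) = −(887/507).
Reduce top mod 507: now compute (380/507).
Pull out 2^2: since 507 ≡ 3 (mod 8), (2/507) = -1, so (2/507)^2 = +1.
Reciprocity: 95 ≡ 3 and 507 ≡ 3 (mod 4), so (95/507) = −(507/95).
Reduce top mod 95: now compute (32/95).
Pull out 2^5: since 95 ≡ 7 (mod 8), (2/95) = +1, so (2/95)^5 = +1.
Reached (1/95) = 1. Collecting the sign flips along the way, the symbol is +1.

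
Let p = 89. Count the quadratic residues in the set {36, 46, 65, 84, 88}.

3

(36/89) = +1 → QR.
(46/89) = -1 → non-residue.
(65/89) = -1 → non-residue.
(84/89) = +1 → QR.
(88/89) = +1 → QR.
Total quadratic residues among the 5: 3.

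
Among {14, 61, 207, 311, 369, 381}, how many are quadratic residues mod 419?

(14/419) = -1 → non-residue.
(61/419) = -1 → non-residue.
(207/419) = +1 → QR.
(311/419) = -1 → non-residue.
(369/419) = +1 → QR.
(381/419) = -1 → non-residue.
Total quadratic residues among the 6: 2.

2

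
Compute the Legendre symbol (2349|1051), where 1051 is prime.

1

Euler's criterion: (2349/1051) ≡ 247^525 (mod 1051).
247^2 ≡ 51 (mod 1051)
247^4 ≡ 499 (mod 1051)
247^8 ≡ 965 (mod 1051)
247^16 ≡ 39 (mod 1051)
247^32 ≡ 470 (mod 1051)
247^64 ≡ 190 (mod 1051)
247^128 ≡ 366 (mod 1051)
247^256 ≡ 479 (mod 1051)
247^512 ≡ 323 (mod 1051)
247^525 = 247^(512+8+4+1) ≡ 1 (mod 1051).
Result is 1, so (2349/1051) = 1.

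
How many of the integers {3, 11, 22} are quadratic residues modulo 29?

1

(3/29) = -1 → non-residue.
(11/29) = -1 → non-residue.
(22/29) = +1 → QR.
Total quadratic residues among the 3: 1.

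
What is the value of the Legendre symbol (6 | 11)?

-1

Euler's criterion: (6/11) ≡ 6^5 (mod 11).
6^2 ≡ 3 (mod 11)
6^4 ≡ 9 (mod 11)
6^5 = 6^(4+1) ≡ 10 (mod 11).
Result is 10 ≡ −1, so (6/11) = −1.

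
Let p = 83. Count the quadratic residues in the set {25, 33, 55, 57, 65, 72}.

3

(25/83) = +1 → QR.
(33/83) = +1 → QR.
(55/83) = -1 → non-residue.
(57/83) = -1 → non-residue.
(65/83) = +1 → QR.
(72/83) = -1 → non-residue.
Total quadratic residues among the 6: 3.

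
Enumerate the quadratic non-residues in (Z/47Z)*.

Square k = 1,…,23 (k and 47−k give the same square):
1²=1, 2²=4, 3²=9, 4²=16, 5²=25, 6²=36, 7²≡2, 8²≡17, 9²≡34, 10²≡6, 11²≡27, 12²≡3, 13²≡28, 14²≡8, 15²≡37, 16²≡21, 17²≡7, 18²≡42, 19²≡32, 20²≡24, 21²≡18, 22²≡14, 23²≡12 (mod 47).
The residues are {1, 2, 3, 4, 6, 7, 8, 9, 12, 14, 16, 17, 18, 21, 24, 25, 27, 28, 32, 34, 36, 37, 42}; the non-residues are the remaining 23 nonzero classes.

5 10 11 13 15 19 20 22 23 26 29 30 31 33 35 38 39 40 41 43 44 45 46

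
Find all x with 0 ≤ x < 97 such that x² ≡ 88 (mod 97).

31, 66

97 ≡ 1 (mod 4), so we find a root by search.
Trying successive values, 31² = 961 ≡ 88 (mod 97). The other root is 97 − 31 = 66.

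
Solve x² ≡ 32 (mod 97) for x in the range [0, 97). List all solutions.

41, 56

97 ≡ 1 (mod 4), so we find a root by search.
Trying successive values, 41² = 1681 ≡ 32 (mod 97). The other root is 97 − 41 = 56.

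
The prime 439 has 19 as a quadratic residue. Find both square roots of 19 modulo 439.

89, 350

Since 439 ≡ 3 (mod 4), a square root of 19 is 19^((439+1)/4) = 19^110 mod 439.
Repeated squaring: 19^2≡361, 19^4≡377, 19^8≡332, 19^16≡35, 19^32≡347, 19^64≡123 (mod 439).
19^110 = 19^(64+32+8+4+2) ≡ 350 (mod 439).
Check: 350² = 122500 ≡ 19 (mod 439). The two roots are 89 and 350.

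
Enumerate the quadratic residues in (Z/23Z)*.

1, 2, 3, 4, 6, 8, 9, 12, 13, 16, 18

Square k = 1,…,11 (k and 23−k give the same square):
1²=1, 2²=4, 3²=9, 4²=16, 5²≡2, 6²≡13, 7²≡3, 8²≡18, 9²≡12, 10²≡8, 11²≡6 (mod 23).
So the quadratic residues mod 23 are {1, 2, 3, 4, 6, 8, 9, 12, 13, 16, 18}.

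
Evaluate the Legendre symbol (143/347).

1

Reciprocity: 143 ≡ 3 and 347 ≡ 3 (mod 4), so (143/347) = −(347/143).
Reduce top mod 143: now compute (61/143).
Reciprocity: 61 ≡ 1 and 143 ≡ 3 (mod 4), so (61/143) = +(143/61).
Reduce top mod 61: now compute (21/61).
Reciprocity: 21 ≡ 1 and 61 ≡ 1 (mod 4), so (21/61) = +(61/21).
Reduce top mod 21: now compute (19/21).
Reciprocity: 19 ≡ 3 and 21 ≡ 1 (mod 4), so (19/21) = +(21/19).
Reduce top mod 19: now compute (2/19).
Pull out 2: since 19 ≡ 3 (mod 8), (2/19) = -1.
Reached (1/19) = 1. Collecting the sign flips along the way, the symbol is +1.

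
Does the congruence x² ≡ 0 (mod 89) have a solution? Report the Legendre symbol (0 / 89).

0

Top reduces to 0: gcd > 1, so the symbol is 0.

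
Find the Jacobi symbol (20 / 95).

Pull out 2^2: since 95 ≡ 7 (mod 8), (2/95) = +1, so (2/95)^2 = +1.
Reciprocity: 5 ≡ 1 and 95 ≡ 3 (mod 4), so (5/95) = +(95/5).
Reduce top mod 5: now compute (0/5).
Top reduces to 0: gcd > 1, so the symbol is 0.

0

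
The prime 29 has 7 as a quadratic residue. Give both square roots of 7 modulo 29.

6, 23

29 ≡ 1 (mod 4), so we find a root by search.
Trying successive values, 6² = 36 ≡ 7 (mod 29). The other root is 29 − 6 = 23.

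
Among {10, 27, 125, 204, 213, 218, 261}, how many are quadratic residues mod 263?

3

(10/263) = -1 → non-residue.
(27/263) = +1 → QR.
(125/263) = -1 → non-residue.
(204/263) = +1 → QR.
(213/263) = -1 → non-residue.
(218/263) = +1 → QR.
(261/263) = -1 → non-residue.
Total quadratic residues among the 7: 3.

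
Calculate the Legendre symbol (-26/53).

Euler's criterion: (-26/53) ≡ 27^26 (mod 53).
27^2 ≡ 40 (mod 53)
27^4 ≡ 10 (mod 53)
27^8 ≡ 47 (mod 53)
27^16 ≡ 36 (mod 53)
27^26 = 27^(16+8+2) ≡ 52 (mod 53).
Result is 52 ≡ −1, so (-26/53) = −1.

-1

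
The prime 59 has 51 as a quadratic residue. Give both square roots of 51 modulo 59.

Since 59 ≡ 3 (mod 4), a square root of 51 is 51^((59+1)/4) = 51^15 mod 59.
Repeated squaring: 51^2≡5, 51^4≡25, 51^8≡35 (mod 59).
51^15 = 51^(8+4+2+1) ≡ 46 (mod 59).
Check: 46² = 2116 ≡ 51 (mod 59). The two roots are 13 and 46.

13, 46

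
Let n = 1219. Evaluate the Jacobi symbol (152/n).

Pull out 2^3: since 1219 ≡ 3 (mod 8), (2/1219) = -1, so (2/1219)^3 = -1.
Reciprocity: 19 ≡ 3 and 1219 ≡ 3 (mod 4), so (19/1219) = −(1219/19).
Reduce top mod 19: now compute (3/19).
Reciprocity: 3 ≡ 3 and 19 ≡ 3 (mod 4), so (3/19) = −(19/3).
Reduce top mod 3: now compute (1/3).
Reached (1/3) = 1. Collecting the sign flips along the way, the symbol is -1.

-1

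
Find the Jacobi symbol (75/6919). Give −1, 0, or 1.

-1

Reciprocity: 75 ≡ 3 and 6919 ≡ 3 (mod 4), so (75/6919) = −(6919/75).
Reduce top mod 75: now compute (19/75).
Reciprocity: 19 ≡ 3 and 75 ≡ 3 (mod 4), so (19/75) = −(75/19).
Reduce top mod 19: now compute (18/19).
Pull out 2: since 19 ≡ 3 (mod 8), (2/19) = -1.
Reciprocity: 9 ≡ 1 and 19 ≡ 3 (mod 4), so (9/19) = +(19/9).
Reduce top mod 9: now compute (1/9).
Reached (1/9) = 1. Collecting the sign flips along the way, the symbol is -1.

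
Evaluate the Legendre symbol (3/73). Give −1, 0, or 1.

Reciprocity: 3 ≡ 3 and 73 ≡ 1 (mod 4), so (3/73) = +(73/3).
Reduce top mod 3: now compute (1/3).
Reached (1/3) = 1. Collecting the sign flips along the way, the symbol is +1.

1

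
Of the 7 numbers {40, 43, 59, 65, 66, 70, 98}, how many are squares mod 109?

2

(40/109) = -1 → non-residue.
(43/109) = +1 → QR.
(59/109) = -1 → non-residue.
(65/109) = -1 → non-residue.
(66/109) = +1 → QR.
(70/109) = -1 → non-residue.
(98/109) = -1 → non-residue.
Total quadratic residues among the 7: 2.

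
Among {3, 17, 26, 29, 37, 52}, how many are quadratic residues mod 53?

4

(3/53) = -1 → non-residue.
(17/53) = +1 → QR.
(26/53) = -1 → non-residue.
(29/53) = +1 → QR.
(37/53) = +1 → QR.
(52/53) = +1 → QR.
Total quadratic residues among the 6: 4.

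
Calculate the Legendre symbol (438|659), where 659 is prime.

Euler's criterion: (438/659) ≡ 438^329 (mod 659).
438^2 ≡ 75 (mod 659)
438^4 ≡ 353 (mod 659)
438^8 ≡ 58 (mod 659)
438^16 ≡ 69 (mod 659)
438^32 ≡ 148 (mod 659)
438^64 ≡ 157 (mod 659)
438^128 ≡ 266 (mod 659)
438^256 ≡ 243 (mod 659)
438^329 = 438^(256+64+8+1) ≡ 658 (mod 659).
Result is 658 ≡ −1, so (438/659) = −1.

-1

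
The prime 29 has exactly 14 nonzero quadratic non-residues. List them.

Square k = 1,…,14 (k and 29−k give the same square):
1²=1, 2²=4, 3²=9, 4²=16, 5²=25, 6²≡7, 7²≡20, 8²≡6, 9²≡23, 10²≡13, 11²≡5, 12²≡28, 13²≡24, 14²≡22 (mod 29).
The residues are {1, 4, 5, 6, 7, 9, 13, 16, 20, 22, 23, 24, 25, 28}; the non-residues are the remaining 14 nonzero classes.

2,3,8,10,11,12,14,15,17,18,19,21,26,27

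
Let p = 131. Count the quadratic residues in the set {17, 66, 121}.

(17/131) = -1 → non-residue.
(66/131) = -1 → non-residue.
(121/131) = +1 → QR.
Total quadratic residues among the 3: 1.

1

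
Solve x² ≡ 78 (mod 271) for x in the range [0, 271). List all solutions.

Since 271 ≡ 3 (mod 4), a square root of 78 is 78^((271+1)/4) = 78^68 mod 271.
Repeated squaring: 78^2≡122, 78^4≡250, 78^8≡170, 78^16≡174, 78^32≡195, 78^64≡85 (mod 271).
78^68 = 78^(64+4) ≡ 112 (mod 271).
Check: 112² = 12544 ≡ 78 (mod 271). The two roots are 112 and 159.

112, 159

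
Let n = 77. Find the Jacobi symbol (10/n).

1

Pull out 2: since 77 ≡ 5 (mod 8), (2/77) = -1.
Reciprocity: 5 ≡ 1 and 77 ≡ 1 (mod 4), so (5/77) = +(77/5).
Reduce top mod 5: now compute (2/5).
Pull out 2: since 5 ≡ 5 (mod 8), (2/5) = -1.
Reached (1/5) = 1. Collecting the sign flips along the way, the symbol is +1.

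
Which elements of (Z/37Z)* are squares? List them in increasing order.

1,3,4,7,9,10,11,12,16,21,25,26,27,28,30,33,34,36

Square k = 1,…,18 (k and 37−k give the same square):
1²=1, 2²=4, 3²=9, 4²=16, 5²=25, 6²=36, 7²≡12, 8²≡27, 9²≡7, 10²≡26, 11²≡10, 12²≡33, 13²≡21, 14²≡11, 15²≡3, 16²≡34, 17²≡30, 18²≡28 (mod 37).
So the quadratic residues mod 37 are {1, 3, 4, 7, 9, 10, 11, 12, 16, 21, 25, 26, 27, 28, 30, 33, 34, 36}.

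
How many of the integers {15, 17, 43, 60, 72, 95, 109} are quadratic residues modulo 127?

4

(15/127) = +1 → QR.
(17/127) = +1 → QR.
(43/127) = -1 → non-residue.
(60/127) = +1 → QR.
(72/127) = +1 → QR.
(95/127) = -1 → non-residue.
(109/127) = -1 → non-residue.
Total quadratic residues among the 7: 4.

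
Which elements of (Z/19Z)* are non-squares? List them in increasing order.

Square k = 1,…,9 (k and 19−k give the same square):
1²=1, 2²=4, 3²=9, 4²=16, 5²≡6, 6²≡17, 7²≡11, 8²≡7, 9²≡5 (mod 19).
The residues are {1, 4, 5, 6, 7, 9, 11, 16, 17}; the non-residues are the remaining 9 nonzero classes.

2 3 8 10 12 13 14 15 18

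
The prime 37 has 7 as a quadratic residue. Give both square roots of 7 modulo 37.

9, 28

37 ≡ 1 (mod 4), so we find a root by search.
Trying successive values, 9² = 81 ≡ 7 (mod 37). The other root is 37 − 9 = 28.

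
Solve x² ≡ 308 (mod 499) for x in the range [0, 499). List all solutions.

Since 499 ≡ 3 (mod 4), a square root of 308 is 308^((499+1)/4) = 308^125 mod 499.
Repeated squaring: 308^2≡54, 308^4≡421, 308^8≡96, 308^16≡234, 308^32≡365, 308^64≡491 (mod 499).
308^125 = 308^(64+32+16+8+4+1) ≡ 451 (mod 499).
Check: 451² = 203401 ≡ 308 (mod 499). The two roots are 48 and 451.

48, 451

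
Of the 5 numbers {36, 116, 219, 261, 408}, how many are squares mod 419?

(36/419) = +1 → QR.
(116/419) = +1 → QR.
(219/419) = +1 → QR.
(261/419) = +1 → QR.
(408/419) = +1 → QR.
Total quadratic residues among the 5: 5.

5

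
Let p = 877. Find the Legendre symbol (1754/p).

0

First reduce: 1754 ≡ 0 (mod 877).
Top reduces to 0: gcd > 1, so the symbol is 0.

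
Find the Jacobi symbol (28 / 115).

1

Pull out 2^2: since 115 ≡ 3 (mod 8), (2/115) = -1, so (2/115)^2 = +1.
Reciprocity: 7 ≡ 3 and 115 ≡ 3 (mod 4), so (7/115) = −(115/7).
Reduce top mod 7: now compute (3/7).
Reciprocity: 3 ≡ 3 and 7 ≡ 3 (mod 4), so (3/7) = −(7/3).
Reduce top mod 3: now compute (1/3).
Reached (1/3) = 1. Collecting the sign flips along the way, the symbol is +1.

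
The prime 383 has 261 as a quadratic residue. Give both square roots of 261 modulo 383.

Since 383 ≡ 3 (mod 4), a square root of 261 is 261^((383+1)/4) = 261^96 mod 383.
Repeated squaring: 261^2≡330, 261^4≡128, 261^8≡298, 261^16≡331, 261^32≡23, 261^64≡146 (mod 383).
261^96 = 261^(64+32) ≡ 294 (mod 383).
Check: 294² = 86436 ≡ 261 (mod 383). The two roots are 89 and 294.

89, 294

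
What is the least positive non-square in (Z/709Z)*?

2

(2/709) = −1, so 2 is the smallest positive non-residue mod 709.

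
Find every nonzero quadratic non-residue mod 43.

2, 3, 5, 7, 8, 12, 18, 19, 20, 22, 26, 27, 28, 29, 30, 32, 33, 34, 37, 39, 42

Square k = 1,…,21 (k and 43−k give the same square):
1²=1, 2²=4, 3²=9, 4²=16, 5²=25, 6²=36, 7²≡6, 8²≡21, 9²≡38, 10²≡14, 11²≡35, 12²≡15, 13²≡40, 14²≡24, 15²≡10, 16²≡41, 17²≡31, 18²≡23, 19²≡17, 20²≡13, 21²≡11 (mod 43).
The residues are {1, 4, 6, 9, 10, 11, 13, 14, 15, 16, 17, 21, 23, 24, 25, 31, 35, 36, 38, 40, 41}; the non-residues are the remaining 21 nonzero classes.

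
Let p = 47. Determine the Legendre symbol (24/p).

1

Pull out 2^3: since 47 ≡ 7 (mod 8), (2/47) = +1, so (2/47)^3 = +1.
Reciprocity: 3 ≡ 3 and 47 ≡ 3 (mod 4), so (3/47) = −(47/3).
Reduce top mod 3: now compute (2/3).
Pull out 2: since 3 ≡ 3 (mod 8), (2/3) = -1.
Reached (1/3) = 1. Collecting the sign flips along the way, the symbol is +1.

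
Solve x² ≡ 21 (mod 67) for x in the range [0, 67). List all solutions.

17, 50

Since 67 ≡ 3 (mod 4), a square root of 21 is 21^((67+1)/4) = 21^17 mod 67.
Repeated squaring: 21^2≡39, 21^4≡47, 21^8≡65, 21^16≡4 (mod 67).
21^17 = 21^(16+1) ≡ 17 (mod 67).
Check: 17² = 289 ≡ 21 (mod 67). The two roots are 17 and 50.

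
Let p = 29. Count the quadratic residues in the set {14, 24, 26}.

1

(14/29) = -1 → non-residue.
(24/29) = +1 → QR.
(26/29) = -1 → non-residue.
Total quadratic residues among the 3: 1.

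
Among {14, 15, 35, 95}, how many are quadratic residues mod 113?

3

(14/113) = +1 → QR.
(15/113) = +1 → QR.
(35/113) = -1 → non-residue.
(95/113) = +1 → QR.
Total quadratic residues among the 4: 3.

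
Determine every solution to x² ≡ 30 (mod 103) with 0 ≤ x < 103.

37, 66

Since 103 ≡ 3 (mod 4), a square root of 30 is 30^((103+1)/4) = 30^26 mod 103.
Repeated squaring: 30^2≡76, 30^4≡8, 30^8≡64, 30^16≡79 (mod 103).
30^26 = 30^(16+8+2) ≡ 66 (mod 103).
Check: 66² = 4356 ≡ 30 (mod 103). The two roots are 37 and 66.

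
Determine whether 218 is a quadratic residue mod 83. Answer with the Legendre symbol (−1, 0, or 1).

First reduce: 218 ≡ 52 (mod 83).
Pull out 2^2: since 83 ≡ 3 (mod 8), (2/83) = -1, so (2/83)^2 = +1.
Reciprocity: 13 ≡ 1 and 83 ≡ 3 (mod 4), so (13/83) = +(83/13).
Reduce top mod 13: now compute (5/13).
Reciprocity: 5 ≡ 1 and 13 ≡ 1 (mod 4), so (5/13) = +(13/5).
Reduce top mod 5: now compute (3/5).
Reciprocity: 3 ≡ 3 and 5 ≡ 1 (mod 4), so (3/5) = +(5/3).
Reduce top mod 3: now compute (2/3).
Pull out 2: since 3 ≡ 3 (mod 8), (2/3) = -1.
Reached (1/3) = 1. Collecting the sign flips along the way, the symbol is -1.

-1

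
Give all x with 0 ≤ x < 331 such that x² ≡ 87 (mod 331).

114, 217

Since 331 ≡ 3 (mod 4), a square root of 87 is 87^((331+1)/4) = 87^83 mod 331.
Repeated squaring: 87^2≡287, 87^4≡281, 87^8≡183, 87^16≡58, 87^32≡54, 87^64≡268 (mod 331).
87^83 = 87^(64+16+2+1) ≡ 114 (mod 331).
Check: 114² = 12996 ≡ 87 (mod 331). The two roots are 114 and 217.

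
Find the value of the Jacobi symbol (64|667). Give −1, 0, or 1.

1

Pull out 2^6: since 667 ≡ 3 (mod 8), (2/667) = -1, so (2/667)^6 = +1.
Reached (1/667) = 1. Collecting the sign flips along the way, the symbol is +1.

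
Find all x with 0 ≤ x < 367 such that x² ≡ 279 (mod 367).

Since 367 ≡ 3 (mod 4), a square root of 279 is 279^((367+1)/4) = 279^92 mod 367.
Repeated squaring: 279^2≡37, 279^4≡268, 279^8≡259, 279^16≡287, 279^32≡161, 279^64≡231 (mod 367).
279^92 = 279^(64+16+8+4) ≡ 236 (mod 367).
Check: 236² = 55696 ≡ 279 (mod 367). The two roots are 131 and 236.

131, 236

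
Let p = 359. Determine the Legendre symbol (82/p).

Euler's criterion: (82/359) ≡ 82^179 (mod 359).
82^2 ≡ 262 (mod 359)
82^4 ≡ 75 (mod 359)
82^8 ≡ 240 (mod 359)
82^16 ≡ 160 (mod 359)
82^32 ≡ 111 (mod 359)
82^64 ≡ 115 (mod 359)
82^128 ≡ 301 (mod 359)
82^179 = 82^(128+32+16+2+1) ≡ 1 (mod 359).
Result is 1, so (82/359) = 1.

1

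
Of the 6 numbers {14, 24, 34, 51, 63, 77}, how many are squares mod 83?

3

(14/83) = -1 → non-residue.
(24/83) = -1 → non-residue.
(34/83) = -1 → non-residue.
(51/83) = +1 → QR.
(63/83) = +1 → QR.
(77/83) = +1 → QR.
Total quadratic residues among the 6: 3.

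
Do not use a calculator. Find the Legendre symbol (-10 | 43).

-1

First reduce: -10 ≡ 33 (mod 43).
Reciprocity: 33 ≡ 1 and 43 ≡ 3 (mod 4), so (33/43) = +(43/33).
Reduce top mod 33: now compute (10/33).
Pull out 2: since 33 ≡ 1 (mod 8), (2/33) = +1.
Reciprocity: 5 ≡ 1 and 33 ≡ 1 (mod 4), so (5/33) = +(33/5).
Reduce top mod 5: now compute (3/5).
Reciprocity: 3 ≡ 3 and 5 ≡ 1 (mod 4), so (3/5) = +(5/3).
Reduce top mod 3: now compute (2/3).
Pull out 2: since 3 ≡ 3 (mod 8), (2/3) = -1.
Reached (1/3) = 1. Collecting the sign flips along the way, the symbol is -1.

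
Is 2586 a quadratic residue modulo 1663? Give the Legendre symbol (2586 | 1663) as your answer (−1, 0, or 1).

First reduce: 2586 ≡ 923 (mod 1663).
Reciprocity: 923 ≡ 3 and 1663 ≡ 3 (mod 4), so (923/1663) = −(1663/923).
Reduce top mod 923: now compute (740/923).
Pull out 2^2: since 923 ≡ 3 (mod 8), (2/923) = -1, so (2/923)^2 = +1.
Reciprocity: 185 ≡ 1 and 923 ≡ 3 (mod 4), so (185/923) = +(923/185).
Reduce top mod 185: now compute (183/185).
Reciprocity: 183 ≡ 3 and 185 ≡ 1 (mod 4), so (183/185) = +(185/183).
Reduce top mod 183: now compute (2/183).
Pull out 2: since 183 ≡ 7 (mod 8), (2/183) = +1.
Reached (1/183) = 1. Collecting the sign flips along the way, the symbol is -1.

-1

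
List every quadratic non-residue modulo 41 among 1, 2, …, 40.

Square k = 1,…,20 (k and 41−k give the same square):
1²=1, 2²=4, 3²=9, 4²=16, 5²=25, 6²=36, 7²≡8, 8²≡23, 9²≡40, 10²≡18, 11²≡39, 12²≡21, 13²≡5, 14²≡32, 15²≡20, 16²≡10, 17²≡2, 18²≡37, 19²≡33, 20²≡31 (mod 41).
The residues are {1, 2, 4, 5, 8, 9, 10, 16, 18, 20, 21, 23, 25, 31, 32, 33, 36, 37, 39, 40}; the non-residues are the remaining 20 nonzero classes.

3, 6, 7, 11, 12, 13, 14, 15, 17, 19, 22, 24, 26, 27, 28, 29, 30, 34, 35, 38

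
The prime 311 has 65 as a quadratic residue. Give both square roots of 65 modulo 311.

71, 240

Since 311 ≡ 3 (mod 4), a square root of 65 is 65^((311+1)/4) = 65^78 mod 311.
Repeated squaring: 65^2≡182, 65^4≡158, 65^8≡84, 65^16≡214, 65^32≡79, 65^64≡21 (mod 311).
65^78 = 65^(64+8+4+2) ≡ 240 (mod 311).
Check: 240² = 57600 ≡ 65 (mod 311). The two roots are 71 and 240.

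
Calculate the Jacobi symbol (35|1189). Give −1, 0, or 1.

-1

Reciprocity: 35 ≡ 3 and 1189 ≡ 1 (mod 4), so (35/1189) = +(1189/35).
Reduce top mod 35: now compute (34/35).
Pull out 2: since 35 ≡ 3 (mod 8), (2/35) = -1.
Reciprocity: 17 ≡ 1 and 35 ≡ 3 (mod 4), so (17/35) = +(35/17).
Reduce top mod 17: now compute (1/17).
Reached (1/17) = 1. Collecting the sign flips along the way, the symbol is -1.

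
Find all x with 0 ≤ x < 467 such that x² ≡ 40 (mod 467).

177, 290

Since 467 ≡ 3 (mod 4), a square root of 40 is 40^((467+1)/4) = 40^117 mod 467.
Repeated squaring: 40^2≡199, 40^4≡373, 40^8≡430, 40^16≡435, 40^32≡90, 40^64≡161 (mod 467).
40^117 = 40^(64+32+16+4+1) ≡ 177 (mod 467).
Check: 177² = 31329 ≡ 40 (mod 467). The two roots are 177 and 290.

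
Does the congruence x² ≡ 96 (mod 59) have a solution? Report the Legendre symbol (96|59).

-1

Euler's criterion: (96/59) ≡ 37^29 (mod 59).
37^2 ≡ 12 (mod 59)
37^4 ≡ 26 (mod 59)
37^8 ≡ 27 (mod 59)
37^16 ≡ 21 (mod 59)
37^29 = 37^(16+8+4+1) ≡ 58 (mod 59).
Result is 58 ≡ −1, so (96/59) = −1.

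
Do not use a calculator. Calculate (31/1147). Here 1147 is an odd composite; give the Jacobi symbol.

0

Reciprocity: 31 ≡ 3 and 1147 ≡ 3 (mod 4), so (31/1147) = −(1147/31).
Reduce top mod 31: now compute (0/31).
Top reduces to 0: gcd > 1, so the symbol is 0.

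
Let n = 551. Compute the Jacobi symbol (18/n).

Pull out 2: since 551 ≡ 7 (mod 8), (2/551) = +1.
Reciprocity: 9 ≡ 1 and 551 ≡ 3 (mod 4), so (9/551) = +(551/9).
Reduce top mod 9: now compute (2/9).
Pull out 2: since 9 ≡ 1 (mod 8), (2/9) = +1.
Reached (1/9) = 1. Collecting the sign flips along the way, the symbol is +1.

1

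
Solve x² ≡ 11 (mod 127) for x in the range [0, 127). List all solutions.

Since 127 ≡ 3 (mod 4), a square root of 11 is 11^((127+1)/4) = 11^32 mod 127.
Repeated squaring: 11^2≡121, 11^4≡36, 11^8≡26, 11^16≡41, 11^32≡30 (mod 127).
11^32 = 11^(32) ≡ 30 (mod 127).
Check: 30² = 900 ≡ 11 (mod 127). The two roots are 30 and 97.

30, 97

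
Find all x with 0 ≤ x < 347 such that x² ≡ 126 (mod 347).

Since 347 ≡ 3 (mod 4), a square root of 126 is 126^((347+1)/4) = 126^87 mod 347.
Repeated squaring: 126^2≡261, 126^4≡109, 126^8≡83, 126^16≡296, 126^32≡172, 126^64≡89 (mod 347).
126^87 = 126^(64+16+4+2+1) ≡ 290 (mod 347).
Check: 290² = 84100 ≡ 126 (mod 347). The two roots are 57 and 290.

57, 290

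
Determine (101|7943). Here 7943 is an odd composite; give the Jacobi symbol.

Reciprocity: 101 ≡ 1 and 7943 ≡ 3 (mod 4), so (101/7943) = +(7943/101).
Reduce top mod 101: now compute (65/101).
Reciprocity: 65 ≡ 1 and 101 ≡ 1 (mod 4), so (65/101) = +(101/65).
Reduce top mod 65: now compute (36/65).
Pull out 2^2: since 65 ≡ 1 (mod 8), (2/65) = +1, so (2/65)^2 = +1.
Reciprocity: 9 ≡ 1 and 65 ≡ 1 (mod 4), so (9/65) = +(65/9).
Reduce top mod 9: now compute (2/9).
Pull out 2: since 9 ≡ 1 (mod 8), (2/9) = +1.
Reached (1/9) = 1. Collecting the sign flips along the way, the symbol is +1.

1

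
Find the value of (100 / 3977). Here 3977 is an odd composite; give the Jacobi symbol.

1

Pull out 2^2: since 3977 ≡ 1 (mod 8), (2/3977) = +1, so (2/3977)^2 = +1.
Reciprocity: 25 ≡ 1 and 3977 ≡ 1 (mod 4), so (25/3977) = +(3977/25).
Reduce top mod 25: now compute (2/25).
Pull out 2: since 25 ≡ 1 (mod 8), (2/25) = +1.
Reached (1/25) = 1. Collecting the sign flips along the way, the symbol is +1.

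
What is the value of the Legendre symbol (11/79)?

1

Euler's criterion: (11/79) ≡ 11^39 (mod 79).
11^2 ≡ 42 (mod 79)
11^4 ≡ 26 (mod 79)
11^8 ≡ 44 (mod 79)
11^16 ≡ 40 (mod 79)
11^32 ≡ 20 (mod 79)
11^39 = 11^(32+4+2+1) ≡ 1 (mod 79).
Result is 1, so (11/79) = 1.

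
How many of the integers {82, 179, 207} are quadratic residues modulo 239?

(82/239) = -1 → non-residue.
(179/239) = -1 → non-residue.
(207/239) = -1 → non-residue.
Total quadratic residues among the 3: 0.

0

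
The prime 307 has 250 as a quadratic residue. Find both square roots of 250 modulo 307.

76, 231

Since 307 ≡ 3 (mod 4), a square root of 250 is 250^((307+1)/4) = 250^77 mod 307.
Repeated squaring: 250^2≡179, 250^4≡113, 250^8≡182, 250^16≡275, 250^32≡103, 250^64≡171 (mod 307).
250^77 = 250^(64+8+4+1) ≡ 76 (mod 307).
Check: 76² = 5776 ≡ 250 (mod 307). The two roots are 76 and 231.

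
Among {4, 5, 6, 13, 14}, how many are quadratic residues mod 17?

2

(4/17) = +1 → QR.
(5/17) = -1 → non-residue.
(6/17) = -1 → non-residue.
(13/17) = +1 → QR.
(14/17) = -1 → non-residue.
Total quadratic residues among the 5: 2.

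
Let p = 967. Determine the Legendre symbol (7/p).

-1

Euler's criterion: (7/967) ≡ 7^483 (mod 967).
7^2 ≡ 49 (mod 967)
7^4 ≡ 467 (mod 967)
7^8 ≡ 514 (mod 967)
7^16 ≡ 205 (mod 967)
7^32 ≡ 444 (mod 967)
7^64 ≡ 835 (mod 967)
7^128 ≡ 18 (mod 967)
7^256 ≡ 324 (mod 967)
7^483 = 7^(256+128+64+32+2+1) ≡ 966 (mod 967).
Result is 966 ≡ −1, so (7/967) = −1.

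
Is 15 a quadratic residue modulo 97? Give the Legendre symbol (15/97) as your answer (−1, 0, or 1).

-1

Reciprocity: 15 ≡ 3 and 97 ≡ 1 (mod 4), so (15/97) = +(97/15).
Reduce top mod 15: now compute (7/15).
Reciprocity: 7 ≡ 3 and 15 ≡ 3 (mod 4), so (7/15) = −(15/7).
Reduce top mod 7: now compute (1/7).
Reached (1/7) = 1. Collecting the sign flips along the way, the symbol is -1.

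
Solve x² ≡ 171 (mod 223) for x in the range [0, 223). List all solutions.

Since 223 ≡ 3 (mod 4), a square root of 171 is 171^((223+1)/4) = 171^56 mod 223.
Repeated squaring: 171^2≡28, 171^4≡115, 171^8≡68, 171^16≡164, 171^32≡136 (mod 223).
171^56 = 171^(32+16+8) ≡ 49 (mod 223).
Check: 49² = 2401 ≡ 171 (mod 223). The two roots are 49 and 174.

49, 174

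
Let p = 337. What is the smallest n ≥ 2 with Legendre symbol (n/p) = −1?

5

(2/337) = +1, so 2 is a residue.
(3/337) = +1, so 3 is a residue.
(4/337) = +1, so 4 is a residue.
(5/337) = −1, so 5 is the smallest positive non-residue mod 337.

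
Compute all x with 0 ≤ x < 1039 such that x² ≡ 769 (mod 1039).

Since 1039 ≡ 3 (mod 4), a square root of 769 is 769^((1039+1)/4) = 769^260 mod 1039.
Repeated squaring: 769^2≡170, 769^4≡847, 769^8≡499, 769^16≡680, 769^32≡45, 769^64≡986, 769^128≡731, 769^256≡315 (mod 1039).
769^260 = 769^(256+4) ≡ 821 (mod 1039).
Check: 821² = 674041 ≡ 769 (mod 1039). The two roots are 218 and 821.

218, 821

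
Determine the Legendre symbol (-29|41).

-1

Euler's criterion: (-29/41) ≡ 12^20 (mod 41).
12^2 ≡ 21 (mod 41)
12^4 ≡ 31 (mod 41)
12^8 ≡ 18 (mod 41)
12^16 ≡ 37 (mod 41)
12^20 = 12^(16+4) ≡ 40 (mod 41).
Result is 40 ≡ −1, so (-29/41) = −1.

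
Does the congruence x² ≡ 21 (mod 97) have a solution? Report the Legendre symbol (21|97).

-1

Euler's criterion: (21/97) ≡ 21^48 (mod 97).
21^2 ≡ 53 (mod 97)
21^4 ≡ 93 (mod 97)
21^8 ≡ 16 (mod 97)
21^16 ≡ 62 (mod 97)
21^32 ≡ 61 (mod 97)
21^48 = 21^(32+16) ≡ 96 (mod 97).
Result is 96 ≡ −1, so (21/97) = −1.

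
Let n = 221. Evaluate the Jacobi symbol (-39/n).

0

First reduce: -39 ≡ 182 (mod 221).
Pull out 2: since 221 ≡ 5 (mod 8), (2/221) = -1.
Reciprocity: 91 ≡ 3 and 221 ≡ 1 (mod 4), so (91/221) = +(221/91).
Reduce top mod 91: now compute (39/91).
Reciprocity: 39 ≡ 3 and 91 ≡ 3 (mod 4), so (39/91) = −(91/39).
Reduce top mod 39: now compute (13/39).
Reciprocity: 13 ≡ 1 and 39 ≡ 3 (mod 4), so (13/39) = +(39/13).
Reduce top mod 13: now compute (0/13).
Top reduces to 0: gcd > 1, so the symbol is 0.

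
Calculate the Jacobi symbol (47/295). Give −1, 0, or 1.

Reciprocity: 47 ≡ 3 and 295 ≡ 3 (mod 4), so (47/295) = −(295/47).
Reduce top mod 47: now compute (13/47).
Reciprocity: 13 ≡ 1 and 47 ≡ 3 (mod 4), so (13/47) = +(47/13).
Reduce top mod 13: now compute (8/13).
Pull out 2^3: since 13 ≡ 5 (mod 8), (2/13) = -1, so (2/13)^3 = -1.
Reached (1/13) = 1. Collecting the sign flips along the way, the symbol is +1.

1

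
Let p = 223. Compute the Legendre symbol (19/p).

Reciprocity: 19 ≡ 3 and 223 ≡ 3 (mod 4), so (19/223) = −(223/19).
Reduce top mod 19: now compute (14/19).
Pull out 2: since 19 ≡ 3 (mod 8), (2/19) = -1.
Reciprocity: 7 ≡ 3 and 19 ≡ 3 (mod 4), so (7/19) = −(19/7).
Reduce top mod 7: now compute (5/7).
Reciprocity: 5 ≡ 1 and 7 ≡ 3 (mod 4), so (5/7) = +(7/5).
Reduce top mod 5: now compute (2/5).
Pull out 2: since 5 ≡ 5 (mod 8), (2/5) = -1.
Reached (1/5) = 1. Collecting the sign flips along the way, the symbol is +1.

1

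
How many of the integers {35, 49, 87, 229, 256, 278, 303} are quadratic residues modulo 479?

(35/479) = +1 → QR.
(49/479) = +1 → QR.
(87/479) = -1 → non-residue.
(229/479) = -1 → non-residue.
(256/479) = +1 → QR.
(278/479) = +1 → QR.
(303/479) = -1 → non-residue.
Total quadratic residues among the 7: 4.

4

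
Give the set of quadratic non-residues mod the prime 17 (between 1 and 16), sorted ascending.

Square k = 1,…,8 (k and 17−k give the same square):
1²=1, 2²=4, 3²=9, 4²=16, 5²≡8, 6²≡2, 7²≡15, 8²≡13 (mod 17).
The residues are {1, 2, 4, 8, 9, 13, 15, 16}; the non-residues are the remaining 8 nonzero classes.

3, 5, 6, 7, 10, 11, 12, 14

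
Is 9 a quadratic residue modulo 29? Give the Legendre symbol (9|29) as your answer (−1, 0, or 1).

Euler's criterion: (9/29) ≡ 9^14 (mod 29).
9^2 ≡ 23 (mod 29)
9^4 ≡ 7 (mod 29)
9^8 ≡ 20 (mod 29)
9^14 = 9^(8+4+2) ≡ 1 (mod 29).
Result is 1, so (9/29) = 1.

1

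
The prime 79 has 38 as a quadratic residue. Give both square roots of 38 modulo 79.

14, 65

Since 79 ≡ 3 (mod 4), a square root of 38 is 38^((79+1)/4) = 38^20 mod 79.
Repeated squaring: 38^2≡22, 38^4≡10, 38^8≡21, 38^16≡46 (mod 79).
38^20 = 38^(16+4) ≡ 65 (mod 79).
Check: 65² = 4225 ≡ 38 (mod 79). The two roots are 14 and 65.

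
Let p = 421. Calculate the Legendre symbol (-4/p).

Euler's criterion: (-4/421) ≡ 417^210 (mod 421).
417^2 ≡ 16 (mod 421)
417^4 ≡ 256 (mod 421)
417^8 ≡ 281 (mod 421)
417^16 ≡ 234 (mod 421)
417^32 ≡ 26 (mod 421)
417^64 ≡ 255 (mod 421)
417^128 ≡ 191 (mod 421)
417^210 = 417^(128+64+16+2) ≡ 1 (mod 421).
Result is 1, so (-4/421) = 1.

1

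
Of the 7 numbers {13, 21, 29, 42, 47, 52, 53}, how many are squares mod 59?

(13/59) = -1 → non-residue.
(21/59) = +1 → QR.
(29/59) = +1 → QR.
(42/59) = -1 → non-residue.
(47/59) = -1 → non-residue.
(52/59) = -1 → non-residue.
(53/59) = +1 → QR.
Total quadratic residues among the 7: 3.

3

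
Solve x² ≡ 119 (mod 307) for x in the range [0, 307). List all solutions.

Since 307 ≡ 3 (mod 4), a square root of 119 is 119^((307+1)/4) = 119^77 mod 307.
Repeated squaring: 119^2≡39, 119^4≡293, 119^8≡196, 119^16≡41, 119^32≡146, 119^64≡133 (mod 307).
119^77 = 119^(64+8+4+1) ≡ 160 (mod 307).
Check: 160² = 25600 ≡ 119 (mod 307). The two roots are 147 and 160.

147, 160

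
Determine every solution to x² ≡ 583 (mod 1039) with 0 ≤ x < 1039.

Since 1039 ≡ 3 (mod 4), a square root of 583 is 583^((1039+1)/4) = 583^260 mod 1039.
Repeated squaring: 583^2≡136, 583^4≡833, 583^8≡876, 583^16≡594, 583^32≡615, 583^64≡29, 583^128≡841, 583^256≡761 (mod 1039).
583^260 = 583^(256+4) ≡ 123 (mod 1039).
Check: 123² = 15129 ≡ 583 (mod 1039). The two roots are 123 and 916.

123, 916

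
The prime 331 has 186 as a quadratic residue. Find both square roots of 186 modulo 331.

Since 331 ≡ 3 (mod 4), a square root of 186 is 186^((331+1)/4) = 186^83 mod 331.
Repeated squaring: 186^2≡172, 186^4≡125, 186^8≡68, 186^16≡321, 186^32≡100, 186^64≡70 (mod 331).
186^83 = 186^(64+16+2+1) ≡ 67 (mod 331).
Check: 67² = 4489 ≡ 186 (mod 331). The two roots are 67 and 264.

67, 264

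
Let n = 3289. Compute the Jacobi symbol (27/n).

1

Reciprocity: 27 ≡ 3 and 3289 ≡ 1 (mod 4), so (27/3289) = +(3289/27).
Reduce top mod 27: now compute (22/27).
Pull out 2: since 27 ≡ 3 (mod 8), (2/27) = -1.
Reciprocity: 11 ≡ 3 and 27 ≡ 3 (mod 4), so (11/27) = −(27/11).
Reduce top mod 11: now compute (5/11).
Reciprocity: 5 ≡ 1 and 11 ≡ 3 (mod 4), so (5/11) = +(11/5).
Reduce top mod 5: now compute (1/5).
Reached (1/5) = 1. Collecting the sign flips along the way, the symbol is +1.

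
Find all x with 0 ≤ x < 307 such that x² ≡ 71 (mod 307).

Since 307 ≡ 3 (mod 4), a square root of 71 is 71^((307+1)/4) = 71^77 mod 307.
Repeated squaring: 71^2≡129, 71^4≡63, 71^8≡285, 71^16≡177, 71^32≡15, 71^64≡225 (mod 307).
71^77 = 71^(64+8+4+1) ≡ 104 (mod 307).
Check: 104² = 10816 ≡ 71 (mod 307). The two roots are 104 and 203.

104, 203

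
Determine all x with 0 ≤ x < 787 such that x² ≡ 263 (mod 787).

Since 787 ≡ 3 (mod 4), a square root of 263 is 263^((787+1)/4) = 263^197 mod 787.
Repeated squaring: 263^2≡700, 263^4≡486, 263^8≡96, 263^16≡559, 263^32≡42, 263^64≡190, 263^128≡685 (mod 787).
263^197 = 263^(128+64+4+1) ≡ 353 (mod 787).
Check: 353² = 124609 ≡ 263 (mod 787). The two roots are 353 and 434.

353, 434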